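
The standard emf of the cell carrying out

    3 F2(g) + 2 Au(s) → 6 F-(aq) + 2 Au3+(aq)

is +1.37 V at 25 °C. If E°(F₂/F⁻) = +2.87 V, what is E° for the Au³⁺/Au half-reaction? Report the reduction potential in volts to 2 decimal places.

+1.50 V

In the reaction as written the F₂/F⁻ couple is reduced (cathode) and Au³⁺/Au is oxidized (anode), so E°cell = E°(F₂/F⁻) − E°(Au³⁺/Au).
E°(Au³⁺/Au) = E°(cathode) − E°cell = +2.87 − (+1.37) = +1.50 V.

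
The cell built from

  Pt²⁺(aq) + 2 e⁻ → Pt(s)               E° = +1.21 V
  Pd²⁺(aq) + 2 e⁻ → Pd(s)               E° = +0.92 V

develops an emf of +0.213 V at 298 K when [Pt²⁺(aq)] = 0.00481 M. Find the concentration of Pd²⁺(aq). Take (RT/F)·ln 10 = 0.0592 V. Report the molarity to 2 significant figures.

The Pt²⁺/Pt couple has the larger reduction potential, so it is the cathode: E°cell = +1.21 − (+0.92) = +0.29 V and n = 2.
From the Nernst equation, log Q = n(E° − E)/0.0592 = 2·(+0.29 − (+0.213))/0.0592 = 2.601.
The balanced reaction is Pt²⁺(aq) + Pd(s) → Pt(s) + Pd²⁺(aq), so Q = [Pd²⁺(aq)] / [Pt²⁺(aq)].
Isolating [Pd²⁺(aq)] in Q = 10^{2.601} yields log [Pd²⁺(aq)] = 0.283, i.e. 1.9 M.

1.9 M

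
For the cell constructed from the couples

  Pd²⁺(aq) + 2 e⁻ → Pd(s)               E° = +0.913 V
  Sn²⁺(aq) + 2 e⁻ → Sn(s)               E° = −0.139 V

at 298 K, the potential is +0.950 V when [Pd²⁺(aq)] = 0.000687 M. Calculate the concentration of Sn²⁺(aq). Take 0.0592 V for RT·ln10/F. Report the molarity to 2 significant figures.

1.9 M

With Pd²⁺/Pd at the cathode and Sn²⁺/Sn at the anode, E°cell = +0.913 − (−0.139) = +1.052 V (n = 2).
From the Nernst equation, log Q = n(E° − E)/0.0592 = 2·(+1.052 − (+0.950))/0.0592 = 3.446.
The balanced reaction is Pd²⁺(aq) + Sn(s) → Pd(s) + Sn²⁺(aq), so Q = [Sn²⁺(aq)] / [Pd²⁺(aq)].
Isolating [Sn²⁺(aq)] in Q = 10^{3.446} yields log [Sn²⁺(aq)] = 0.283, i.e. 1.9 M.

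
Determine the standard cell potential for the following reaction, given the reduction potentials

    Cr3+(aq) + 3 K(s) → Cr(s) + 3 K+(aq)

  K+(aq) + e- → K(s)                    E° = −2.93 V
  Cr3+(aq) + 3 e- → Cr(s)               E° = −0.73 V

In the reaction as written, Cr3+(aq) is reduced (cathode) and K+(aq) is produced by oxidation at the anode.
E°cell = E°(cathode) − E°(anode) = −0.73 − (−2.93) = +2.20 V.
The positive value indicates the reaction is spontaneous as written.

+2.20 V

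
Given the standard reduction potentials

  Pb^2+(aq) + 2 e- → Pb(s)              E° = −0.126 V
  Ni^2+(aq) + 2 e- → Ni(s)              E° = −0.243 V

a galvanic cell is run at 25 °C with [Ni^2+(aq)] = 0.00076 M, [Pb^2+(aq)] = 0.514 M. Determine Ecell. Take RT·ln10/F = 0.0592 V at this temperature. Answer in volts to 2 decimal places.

+0.20 V

Since E°(Pb²⁺/Pb) > E°(Ni²⁺/Ni), Pb²⁺/Pb serves as the cathode.
The standard potential is −0.126 − (−0.243) = +0.117 V and the balanced reaction transfers n = 2 electrons.
The balanced reaction is Pb^2+(aq) + Ni(s) → Pb(s) + Ni^2+(aq), so Q = [Ni^2+(aq)] / [Pb^2+(aq)] = 0.00148 and log Q = −2.830.
By the Nernst equation, E = +0.117 − (0.0592/2)·(−2.830) = +0.20 V.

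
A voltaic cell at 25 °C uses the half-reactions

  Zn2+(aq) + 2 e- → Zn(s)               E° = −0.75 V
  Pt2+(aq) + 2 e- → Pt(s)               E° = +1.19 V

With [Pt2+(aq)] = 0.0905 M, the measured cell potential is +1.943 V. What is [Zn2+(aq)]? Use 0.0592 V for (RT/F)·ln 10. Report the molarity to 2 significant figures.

The Pt²⁺/Pt couple has the larger reduction potential, so it is the cathode: E°cell = +1.19 − (−0.75) = +1.94 V and n = 2.
Rearranging E = E° − (0.0592/n)·log Q gives log Q = 2(+1.94 − (+1.943))/0.0592 = −0.101.
For Pt2+(aq) + Zn(s) → Pt(s) + Zn2+(aq), the reaction quotient is Q = [Zn2+(aq)] / [Pt2+(aq)].
Isolating [Zn2+(aq)] in Q = 10^{−0.101} yields log [Zn2+(aq)] = −1.144, i.e. 0.072 M.

0.072 M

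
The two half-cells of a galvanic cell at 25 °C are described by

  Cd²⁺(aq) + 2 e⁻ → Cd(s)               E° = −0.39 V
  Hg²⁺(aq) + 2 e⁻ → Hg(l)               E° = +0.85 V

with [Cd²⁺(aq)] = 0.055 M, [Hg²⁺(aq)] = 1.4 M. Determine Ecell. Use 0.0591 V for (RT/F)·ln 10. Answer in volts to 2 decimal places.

Since E°(Hg²⁺/Hg) > E°(Cd²⁺/Cd), Hg²⁺/Hg serves as the cathode.
E°cell = +0.85 − (−0.39) = +1.24 V, with n = 2 electrons transferred.
Balancing gives Hg²⁺(aq) + Cd(s) → Hg(l) + Cd²⁺(aq); hence Q = [Cd²⁺(aq)] / [Hg²⁺(aq)] = 0.0393 (log Q = −1.406).
E = E° − (0.0591/n)·log Q = +1.24 − (0.0591/2)(−1.406) = +1.28 V.

+1.28 V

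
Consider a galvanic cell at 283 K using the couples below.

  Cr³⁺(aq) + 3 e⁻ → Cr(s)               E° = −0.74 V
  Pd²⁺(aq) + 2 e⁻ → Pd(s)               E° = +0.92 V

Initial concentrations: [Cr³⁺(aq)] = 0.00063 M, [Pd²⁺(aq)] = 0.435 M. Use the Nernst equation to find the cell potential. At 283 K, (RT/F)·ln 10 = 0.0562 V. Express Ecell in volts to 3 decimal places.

+1.710 V

The Pd²⁺/Pd couple has the more positive E°, so it is the cathode; Cr³⁺/Cr is the anode.
The standard potential is +0.92 − (−0.74) = +1.66 V and the balanced reaction transfers n = 6 electrons.
The balanced reaction is 3 Pd²⁺(aq) + 2 Cr(s) → 3 Pd(s) + 2 Cr³⁺(aq), so Q = [Cr³⁺(aq)]^2 / [Pd²⁺(aq)]^3 = 4.82×10^−6 and log Q = −5.317.
By the Nernst equation, E = +1.66 − (0.0562/6)·(−5.317) = +1.710 V.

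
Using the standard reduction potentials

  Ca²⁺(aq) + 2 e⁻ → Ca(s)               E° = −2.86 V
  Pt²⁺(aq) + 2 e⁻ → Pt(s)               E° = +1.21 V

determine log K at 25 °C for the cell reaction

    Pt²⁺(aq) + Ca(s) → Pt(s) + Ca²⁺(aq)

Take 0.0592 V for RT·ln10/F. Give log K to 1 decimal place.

log K = 137.5

The Pt²⁺/Pt couple is reduced (cathode); E°cell = +1.21 − (−2.86) = +4.07 V with n = 2.
At equilibrium E = 0, so log K = nE°cell / 0.0592 = (2)(+4.07) / 0.0592 = 137.5.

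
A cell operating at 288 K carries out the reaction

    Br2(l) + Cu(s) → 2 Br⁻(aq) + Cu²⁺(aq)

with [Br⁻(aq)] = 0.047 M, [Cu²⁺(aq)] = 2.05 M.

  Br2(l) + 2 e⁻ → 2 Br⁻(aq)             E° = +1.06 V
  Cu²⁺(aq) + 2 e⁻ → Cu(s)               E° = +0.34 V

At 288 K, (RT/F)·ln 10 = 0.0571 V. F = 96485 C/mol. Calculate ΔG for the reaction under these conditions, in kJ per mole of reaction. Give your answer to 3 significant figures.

With Br₂/Br⁻ reduced at the cathode, E°cell = +1.06 − (+0.34) = +0.72 V and n = 2.
Q = [Br⁻(aq)]^2·[Cu²⁺(aq)] = 0.00453, so log Q = −2.344 and E = +0.72 − (0.0571/2)(−2.344) = +0.7869 V.
Then ΔG = −nFE = −2 × 96485 × +0.7869 J/mol = −152 kJ/mol.

−152 kJ/mol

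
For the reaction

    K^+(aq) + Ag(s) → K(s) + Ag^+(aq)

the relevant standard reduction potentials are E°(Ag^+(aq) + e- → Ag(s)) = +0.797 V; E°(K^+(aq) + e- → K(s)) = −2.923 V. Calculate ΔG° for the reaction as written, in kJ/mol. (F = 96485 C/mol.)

+359 kJ/mol

In the reaction as written K^+(aq) is reduced, so the K⁺/K couple is the cathode and Ag⁺/Ag is the anode.
E°cell = −2.923 − (+0.797) = −3.720 V; balancing electrons gives n = 1.
ΔG° = −nFE°cell = −(1)(96485)(−3.720) J/mol = +359 kJ/mol.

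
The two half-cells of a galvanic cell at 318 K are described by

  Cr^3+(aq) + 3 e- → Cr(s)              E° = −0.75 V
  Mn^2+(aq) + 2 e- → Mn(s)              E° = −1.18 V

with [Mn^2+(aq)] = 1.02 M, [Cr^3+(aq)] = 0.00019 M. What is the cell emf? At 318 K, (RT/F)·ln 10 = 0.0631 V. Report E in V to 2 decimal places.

+0.35 V

Cr³⁺/Cr is reduced (cathode, E° = −0.75 V) and Mn²⁺/Mn is oxidized (anode).
E°cell = −0.75 − (−1.18) = +0.43 V, with n = 6 electrons transferred.
The balanced reaction is 2 Cr^3+(aq) + 3 Mn(s) → 2 Cr(s) + 3 Mn^2+(aq), so Q = [Mn^2+(aq)]^3 / [Cr^3+(aq)]^2 = 2.94×10^7 and log Q = 7.468.
E = E° − (0.0631/n)·log Q = +0.43 − (0.0631/6)(7.468) = +0.35 V.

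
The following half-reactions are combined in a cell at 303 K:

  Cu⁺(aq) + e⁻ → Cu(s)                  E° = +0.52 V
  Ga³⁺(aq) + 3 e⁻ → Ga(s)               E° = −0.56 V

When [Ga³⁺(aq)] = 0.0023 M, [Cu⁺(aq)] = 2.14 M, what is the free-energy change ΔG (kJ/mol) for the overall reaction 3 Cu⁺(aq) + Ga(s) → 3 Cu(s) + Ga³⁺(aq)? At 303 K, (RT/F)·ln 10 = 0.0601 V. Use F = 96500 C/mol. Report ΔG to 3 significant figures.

With Cu⁺/Cu reduced at the cathode, E°cell = +0.52 − (−0.56) = +1.08 V and n = 3.
Q = [Ga³⁺(aq)] / [Cu⁺(aq)]^3 = 0.000235, so log Q = −3.630 and E = +1.08 − (0.0601/3)(−3.630) = +1.1527 V.
ΔG = −nFE = −(3)(96500)(+1.1527) J/mol = −334 kJ/mol.

−334 kJ/mol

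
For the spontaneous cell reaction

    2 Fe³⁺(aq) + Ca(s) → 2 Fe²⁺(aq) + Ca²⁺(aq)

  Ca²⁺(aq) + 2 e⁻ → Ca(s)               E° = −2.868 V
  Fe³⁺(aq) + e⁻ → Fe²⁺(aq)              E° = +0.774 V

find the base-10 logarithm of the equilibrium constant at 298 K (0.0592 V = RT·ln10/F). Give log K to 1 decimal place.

log K = 123.0

The Fe³⁺/Fe²⁺ couple is reduced (cathode); E°cell = +0.774 − (−2.868) = +3.642 V with n = 2.
At equilibrium E = 0, so log K = nE°cell / 0.0592 = (2)(+3.642) / 0.0592 = 123.0.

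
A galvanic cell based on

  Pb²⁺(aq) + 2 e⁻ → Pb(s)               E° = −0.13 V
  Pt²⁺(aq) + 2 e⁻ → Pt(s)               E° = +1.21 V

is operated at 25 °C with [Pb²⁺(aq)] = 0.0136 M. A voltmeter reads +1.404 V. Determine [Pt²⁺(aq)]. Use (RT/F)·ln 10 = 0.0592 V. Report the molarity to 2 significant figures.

With Pt²⁺/Pt at the cathode and Pb²⁺/Pb at the anode, E°cell = +1.21 − (−0.13) = +1.34 V (n = 2).
From the Nernst equation, log Q = n(E° − E)/0.0592 = 2·(+1.34 − (+1.404))/0.0592 = −2.162.
The balanced reaction is Pt²⁺(aq) + Pb(s) → Pt(s) + Pb²⁺(aq), so Q = [Pb²⁺(aq)] / [Pt²⁺(aq)].
Solving for the unknown gives log [Pt²⁺(aq)] = 0.296, so [Pt²⁺(aq)] ≈ 2.0 M.

2.0 M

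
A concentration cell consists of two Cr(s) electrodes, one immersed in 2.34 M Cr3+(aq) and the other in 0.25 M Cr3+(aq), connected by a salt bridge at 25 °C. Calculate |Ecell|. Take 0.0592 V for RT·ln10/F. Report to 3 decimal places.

For a concentration cell E°cell = 0, since both electrodes use the same couple.
The compartment with the higher Cr3+(aq) concentration (2.34 M) acts as the cathode; ions are reduced there and produced at the dilute (0.25 M) anode.
With n = 3, Ecell = −(0.0592/3)·log([dilute]/[conc]) = −(0.0592/3)·log(0.25/2.34) = +0.019 V.

0.019 V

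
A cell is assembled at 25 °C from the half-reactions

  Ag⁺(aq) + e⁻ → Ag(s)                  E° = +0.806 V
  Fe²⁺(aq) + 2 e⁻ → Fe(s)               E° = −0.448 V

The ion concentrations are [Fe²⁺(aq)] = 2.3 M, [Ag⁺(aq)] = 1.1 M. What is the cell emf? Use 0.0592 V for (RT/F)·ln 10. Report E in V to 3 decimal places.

+1.246 V

Since E°(Ag⁺/Ag) > E°(Fe²⁺/Fe), Ag⁺/Ag serves as the cathode.
E°cell = E°cat − E°an = +0.806 − (−0.448) = +1.254 V; n = 2.
Balancing gives 2 Ag⁺(aq) + Fe(s) → 2 Ag(s) + Fe²⁺(aq); hence Q = [Fe²⁺(aq)] / [Ag⁺(aq)]^2 = 1.9 (log Q = 0.279).
By the Nernst equation, E = +1.254 − (0.0592/2)·(0.279) = +1.246 V.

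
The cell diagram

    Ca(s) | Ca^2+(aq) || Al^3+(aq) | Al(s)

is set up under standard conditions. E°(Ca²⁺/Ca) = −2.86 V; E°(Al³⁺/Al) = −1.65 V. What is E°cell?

+1.21 V

By convention the left-hand electrode in cell notation is the anode (oxidation) and the right-hand electrode is the cathode (reduction).
E°cell = E°(right) − E°(left) = −1.65 − (−2.86) = +1.21 V.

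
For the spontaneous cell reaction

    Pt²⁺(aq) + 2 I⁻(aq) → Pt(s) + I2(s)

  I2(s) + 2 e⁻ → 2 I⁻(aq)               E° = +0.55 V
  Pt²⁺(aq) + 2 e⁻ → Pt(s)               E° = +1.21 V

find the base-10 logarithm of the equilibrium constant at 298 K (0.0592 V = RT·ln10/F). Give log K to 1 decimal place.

The Pt²⁺/Pt couple is reduced (cathode); E°cell = +1.21 − (+0.55) = +0.66 V with n = 2.
At equilibrium E = 0, so log K = nE°cell / 0.0592 = (2)(+0.66) / 0.0592 = 22.3.

log K = 22.3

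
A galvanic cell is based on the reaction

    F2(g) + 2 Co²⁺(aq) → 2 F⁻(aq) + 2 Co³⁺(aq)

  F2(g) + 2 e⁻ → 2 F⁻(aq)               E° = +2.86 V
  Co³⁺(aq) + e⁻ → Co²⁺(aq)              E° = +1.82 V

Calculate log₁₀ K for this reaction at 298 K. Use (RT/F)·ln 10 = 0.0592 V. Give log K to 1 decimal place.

log K = 35.1

The F₂/F⁻ couple is reduced (cathode); E°cell = +2.86 − (+1.82) = +1.04 V with n = 2.
At equilibrium E = 0, so log K = nE°cell / 0.0592 = (2)(+1.04) / 0.0592 = 35.1.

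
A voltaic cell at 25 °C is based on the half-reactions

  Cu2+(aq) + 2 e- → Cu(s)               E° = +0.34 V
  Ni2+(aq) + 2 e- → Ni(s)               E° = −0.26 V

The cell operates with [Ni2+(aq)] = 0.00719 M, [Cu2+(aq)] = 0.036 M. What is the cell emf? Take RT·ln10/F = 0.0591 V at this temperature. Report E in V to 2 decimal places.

The Cu²⁺/Cu couple has the more positive E°, so it is the cathode; Ni²⁺/Ni is the anode.
The standard potential is +0.34 − (−0.26) = +0.60 V and the balanced reaction transfers n = 2 electrons.
The balanced reaction is Cu2+(aq) + Ni(s) → Cu(s) + Ni2+(aq), so Q = [Ni2+(aq)] / [Cu2+(aq)] = 0.2 and log Q = −0.700.
By the Nernst equation, E = +0.60 − (0.0591/2)·(−0.700) = +0.62 V.

+0.62 V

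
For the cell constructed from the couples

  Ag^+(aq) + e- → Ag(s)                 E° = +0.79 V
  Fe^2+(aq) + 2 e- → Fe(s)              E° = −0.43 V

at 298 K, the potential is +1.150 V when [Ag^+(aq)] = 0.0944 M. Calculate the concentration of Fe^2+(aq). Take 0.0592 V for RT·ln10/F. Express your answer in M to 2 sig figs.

With Ag⁺/Ag at the cathode and Fe²⁺/Fe at the anode, E°cell = +0.79 − (−0.43) = +1.22 V (n = 2).
From the Nernst equation, log Q = n(E° − E)/0.0592 = 2·(+1.22 − (+1.150))/0.0592 = 2.365.
Balancing electrons gives 2 Ag^+(aq) + Fe(s) → 2 Ag(s) + Fe^2+(aq); thus Q = [Fe^2+(aq)] / [Ag^+(aq)]^2.
Substituting the known concentrations and solving, log [Fe^2+(aq)] = 0.315 and [Fe^2+(aq)] = 2.1 M.

2.1 M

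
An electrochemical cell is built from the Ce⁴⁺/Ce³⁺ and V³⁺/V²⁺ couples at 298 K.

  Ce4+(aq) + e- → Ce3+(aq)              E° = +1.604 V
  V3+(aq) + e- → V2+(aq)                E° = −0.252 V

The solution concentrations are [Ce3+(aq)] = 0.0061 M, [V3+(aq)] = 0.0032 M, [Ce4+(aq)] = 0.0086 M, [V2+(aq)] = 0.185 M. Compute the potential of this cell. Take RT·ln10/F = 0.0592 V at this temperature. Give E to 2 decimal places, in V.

The Ce⁴⁺/Ce³⁺ couple has the more positive E°, so it is the cathode; V³⁺/V²⁺ is the anode.
The standard potential is +1.604 − (−0.252) = +1.856 V and the balanced reaction transfers n = 1 electron.
Balancing gives Ce4+(aq) + V2+(aq) → Ce3+(aq) + V3+(aq); hence Q = ([Ce3+(aq)]·[V3+(aq)]) / ([Ce4+(aq)]·[V2+(aq)]) = 0.0123 (log Q = −1.911).
Applying E = E° − (RT ln10/nF)·log Q gives +1.856 − (0.0592/1)(−1.911) = +1.97 V.

+1.97 V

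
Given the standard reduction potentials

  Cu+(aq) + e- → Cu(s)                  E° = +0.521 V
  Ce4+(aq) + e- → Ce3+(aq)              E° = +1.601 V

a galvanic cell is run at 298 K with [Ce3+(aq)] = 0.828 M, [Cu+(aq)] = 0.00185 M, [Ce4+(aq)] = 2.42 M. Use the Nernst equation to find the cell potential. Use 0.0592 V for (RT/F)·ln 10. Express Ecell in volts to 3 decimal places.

Since E°(Ce⁴⁺/Ce³⁺) > E°(Cu⁺/Cu), Ce⁴⁺/Ce³⁺ serves as the cathode.
E°cell = E°cat − E°an = +1.601 − (+0.521) = +1.080 V; n = 1.
For the overall reaction Ce4+(aq) + Cu(s) → Ce3+(aq) + Cu+(aq), Q = ([Ce3+(aq)]·[Cu+(aq)]) / [Ce4+(aq)] = 0.000633, giving log Q = −3.199.
Applying E = E° − (RT ln10/nF)·log Q gives +1.080 − (0.0592/1)(−3.199) = +1.269 V.

+1.269 V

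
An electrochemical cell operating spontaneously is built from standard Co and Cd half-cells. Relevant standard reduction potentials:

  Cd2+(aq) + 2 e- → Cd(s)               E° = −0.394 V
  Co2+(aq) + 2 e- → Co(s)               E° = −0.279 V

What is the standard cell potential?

The Co²⁺/Co couple has the higher E°, so Co ion is reduced (cathode) and Cd is oxidized (anode).
E°cell = E°(cathode) − E°(anode) = −0.279 − (−0.394) = +0.115 V.

+0.115 V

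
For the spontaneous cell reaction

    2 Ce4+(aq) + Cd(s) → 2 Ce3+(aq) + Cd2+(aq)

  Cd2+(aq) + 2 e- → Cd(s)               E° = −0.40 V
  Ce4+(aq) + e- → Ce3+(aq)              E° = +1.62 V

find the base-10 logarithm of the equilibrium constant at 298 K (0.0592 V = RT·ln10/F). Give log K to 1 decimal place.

The Ce⁴⁺/Ce³⁺ couple is reduced (cathode); E°cell = +1.62 − (−0.40) = +2.02 V with n = 2.
At equilibrium E = 0, so log K = nE°cell / 0.0592 = (2)(+2.02) / 0.0592 = 68.2.

log K = 68.2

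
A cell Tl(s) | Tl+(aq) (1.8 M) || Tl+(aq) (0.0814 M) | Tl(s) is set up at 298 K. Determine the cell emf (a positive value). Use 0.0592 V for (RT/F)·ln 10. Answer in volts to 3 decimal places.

For a concentration cell E°cell = 0, since both electrodes use the same couple.
The compartment with the higher Tl+(aq) concentration (1.8 M) acts as the cathode; ions are reduced there and produced at the dilute (0.0814 M) anode.
With n = 1, Ecell = −(0.0592/1)·log([dilute]/[conc]) = −(0.0592/1)·log(0.0814/1.8) = +0.080 V.

0.080 V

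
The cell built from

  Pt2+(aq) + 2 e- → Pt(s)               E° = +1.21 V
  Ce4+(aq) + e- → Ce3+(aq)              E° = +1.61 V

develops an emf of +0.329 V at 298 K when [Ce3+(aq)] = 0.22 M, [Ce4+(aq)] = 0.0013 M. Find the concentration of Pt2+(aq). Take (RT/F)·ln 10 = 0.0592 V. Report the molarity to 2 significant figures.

0.0087 M

Ce⁴⁺/Ce³⁺ is the cathode (higher E°); E°cell = +1.61 − (+1.21) = +0.40 V with n = 2.
From the Nernst equation, log Q = n(E° − E)/0.0592 = 2·(+0.40 − (+0.329))/0.0592 = 2.399.
The balanced reaction is 2 Ce4+(aq) + Pt(s) → 2 Ce3+(aq) + Pt2+(aq), so Q = ([Ce3+(aq)]^2·[Pt2+(aq)]) / [Ce4+(aq)]^2.
Isolating [Pt2+(aq)] in Q = 10^{2.399} yields log [Pt2+(aq)] = −2.058, i.e. 0.0087 M.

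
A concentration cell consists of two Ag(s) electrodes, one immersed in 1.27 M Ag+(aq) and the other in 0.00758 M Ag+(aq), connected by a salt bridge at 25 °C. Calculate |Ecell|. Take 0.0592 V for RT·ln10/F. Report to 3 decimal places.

0.132 V

For a concentration cell E°cell = 0, since both electrodes use the same couple.
The compartment with the higher Ag+(aq) concentration (1.27 M) acts as the cathode; ions are reduced there and produced at the dilute (0.00758 M) anode.
With n = 1, Ecell = −(0.0592/1)·log([dilute]/[conc]) = −(0.0592/1)·log(0.00758/1.27) = +0.132 V.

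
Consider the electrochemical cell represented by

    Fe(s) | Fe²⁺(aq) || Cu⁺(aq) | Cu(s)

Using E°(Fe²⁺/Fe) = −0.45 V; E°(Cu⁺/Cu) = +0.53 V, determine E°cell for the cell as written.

By convention the left-hand electrode in cell notation is the anode (oxidation) and the right-hand electrode is the cathode (reduction).
E°cell = E°(right) − E°(left) = +0.53 − (−0.45) = +0.98 V.

+0.98 V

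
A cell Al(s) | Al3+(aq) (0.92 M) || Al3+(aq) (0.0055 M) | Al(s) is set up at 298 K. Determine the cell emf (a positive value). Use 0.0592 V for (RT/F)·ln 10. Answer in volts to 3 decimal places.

0.044 V

For a concentration cell E°cell = 0, since both electrodes use the same couple.
The compartment with the higher Al3+(aq) concentration (0.92 M) acts as the cathode; ions are reduced there and produced at the dilute (0.0055 M) anode.
With n = 3, Ecell = −(0.0592/3)·log([dilute]/[conc]) = −(0.0592/3)·log(0.0055/0.92) = +0.044 V.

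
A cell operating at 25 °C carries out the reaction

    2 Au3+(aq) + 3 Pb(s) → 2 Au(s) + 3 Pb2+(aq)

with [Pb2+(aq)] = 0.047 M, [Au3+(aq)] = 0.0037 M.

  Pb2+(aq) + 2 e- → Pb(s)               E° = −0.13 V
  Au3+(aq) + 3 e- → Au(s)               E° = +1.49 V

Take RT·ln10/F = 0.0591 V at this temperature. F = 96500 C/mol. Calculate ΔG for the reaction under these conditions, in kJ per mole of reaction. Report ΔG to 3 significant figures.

With Au³⁺/Au reduced at the cathode, E°cell = +1.49 − (−0.13) = +1.62 V and n = 6.
Here Q = [Pb2+(aq)]^3 / [Au3+(aq)]^2 = 7.58 (log Q = 0.880), giving E = +1.62 − (0.0591/6)·(0.880) = +1.6113 V.
ΔG = −nFE = −(6)(96500)(+1.6113) J/mol = −933 kJ/mol.

−933 kJ/mol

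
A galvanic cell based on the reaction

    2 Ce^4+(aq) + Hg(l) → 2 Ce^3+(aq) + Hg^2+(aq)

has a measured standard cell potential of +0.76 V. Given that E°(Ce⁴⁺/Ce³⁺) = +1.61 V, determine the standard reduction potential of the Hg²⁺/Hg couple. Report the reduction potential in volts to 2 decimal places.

+0.85 V

In the reaction as written the Ce⁴⁺/Ce³⁺ couple is reduced (cathode) and Hg²⁺/Hg is oxidized (anode), so E°cell = E°(Ce⁴⁺/Ce³⁺) − E°(Hg²⁺/Hg).
E°(Hg²⁺/Hg) = E°(cathode) − E°cell = +1.61 − (+0.76) = +0.85 V.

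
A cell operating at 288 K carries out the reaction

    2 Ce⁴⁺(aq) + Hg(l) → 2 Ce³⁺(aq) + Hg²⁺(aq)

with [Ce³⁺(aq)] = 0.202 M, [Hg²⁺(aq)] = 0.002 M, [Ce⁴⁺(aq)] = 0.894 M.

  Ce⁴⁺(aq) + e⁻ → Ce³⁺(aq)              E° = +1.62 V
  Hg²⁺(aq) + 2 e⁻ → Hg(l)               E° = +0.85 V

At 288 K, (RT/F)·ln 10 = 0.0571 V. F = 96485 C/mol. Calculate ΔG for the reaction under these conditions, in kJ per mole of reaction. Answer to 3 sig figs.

−171 kJ/mol

With Ce⁴⁺/Ce³⁺ reduced at the cathode, E°cell = +1.62 − (+0.85) = +0.77 V and n = 2.
Here Q = ([Ce³⁺(aq)]^2·[Hg²⁺(aq)]) / [Ce⁴⁺(aq)]^2 = 0.000102 (log Q = −3.991), giving E = +0.77 − (0.0571/2)·(−3.991) = +0.8839 V.
Then ΔG = −nFE = −2 × 96485 × +0.8839 J/mol = −171 kJ/mol.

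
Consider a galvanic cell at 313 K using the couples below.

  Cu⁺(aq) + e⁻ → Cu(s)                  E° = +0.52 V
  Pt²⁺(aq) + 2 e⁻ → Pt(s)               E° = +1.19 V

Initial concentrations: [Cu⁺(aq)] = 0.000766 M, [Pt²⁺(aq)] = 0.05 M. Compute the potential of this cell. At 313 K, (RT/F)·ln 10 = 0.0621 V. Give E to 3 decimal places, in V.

+0.823 V

The Pt²⁺/Pt couple has the more positive E°, so it is the cathode; Cu⁺/Cu is the anode.
E°cell = +1.19 − (+0.52) = +0.67 V, with n = 2 electrons transferred.
Balancing gives Pt²⁺(aq) + 2 Cu(s) → Pt(s) + 2 Cu⁺(aq); hence Q = [Cu⁺(aq)]^2 / [Pt²⁺(aq)] = 1.17×10^−5 (log Q = −4.931).
Applying E = E° − (RT ln10/nF)·log Q gives +0.67 − (0.0621/2)(−4.931) = +0.823 V.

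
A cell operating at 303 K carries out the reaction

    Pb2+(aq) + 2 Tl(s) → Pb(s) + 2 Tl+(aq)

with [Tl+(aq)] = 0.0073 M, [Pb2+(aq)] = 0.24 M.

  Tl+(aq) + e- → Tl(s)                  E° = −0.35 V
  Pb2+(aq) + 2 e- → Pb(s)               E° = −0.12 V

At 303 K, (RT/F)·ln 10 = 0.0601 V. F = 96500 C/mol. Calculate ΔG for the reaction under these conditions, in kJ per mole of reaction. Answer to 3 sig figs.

E°cell = −0.12 − (−0.35) = +0.23 V; the balanced reaction transfers n = 2 electrons.
Here Q = [Tl+(aq)]^2 / [Pb2+(aq)] = 0.000222 (log Q = −3.654), giving E = +0.23 − (0.0601/2)·(−3.654) = +0.3398 V.
Finally ΔG = −nFE = −(2)(96500 C/mol)(+0.3398 V) = −65.6 kJ/mol.

−65.6 kJ/mol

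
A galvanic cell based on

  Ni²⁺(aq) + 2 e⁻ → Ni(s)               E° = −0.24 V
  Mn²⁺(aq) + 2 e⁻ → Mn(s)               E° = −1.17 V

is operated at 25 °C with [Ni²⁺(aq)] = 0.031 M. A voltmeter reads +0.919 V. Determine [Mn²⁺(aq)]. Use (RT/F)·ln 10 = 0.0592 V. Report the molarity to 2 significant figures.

0.073 M

With Ni²⁺/Ni at the cathode and Mn²⁺/Mn at the anode, E°cell = −0.24 − (−1.17) = +0.93 V (n = 2).
Rearranging E = E° − (0.0592/n)·log Q gives log Q = 2(+0.93 − (+0.919))/0.0592 = 0.372.
The balanced reaction is Ni²⁺(aq) + Mn(s) → Ni(s) + Mn²⁺(aq), so Q = [Mn²⁺(aq)] / [Ni²⁺(aq)].
Solving for the unknown gives log [Mn²⁺(aq)] = −1.137, so [Mn²⁺(aq)] ≈ 0.073 M.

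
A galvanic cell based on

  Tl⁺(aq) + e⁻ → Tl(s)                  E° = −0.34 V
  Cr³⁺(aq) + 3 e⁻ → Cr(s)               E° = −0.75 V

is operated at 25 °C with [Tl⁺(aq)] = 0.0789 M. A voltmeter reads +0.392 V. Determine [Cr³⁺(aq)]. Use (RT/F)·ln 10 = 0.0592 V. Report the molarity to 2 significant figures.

The Tl⁺/Tl couple has the larger reduction potential, so it is the cathode: E°cell = −0.34 − (−0.75) = +0.41 V and n = 3.
Rearranging E = E° − (0.0592/n)·log Q gives log Q = 3(+0.41 − (+0.392))/0.0592 = 0.912.
Balancing electrons gives 3 Tl⁺(aq) + Cr(s) → 3 Tl(s) + Cr³⁺(aq); thus Q = [Cr³⁺(aq)] / [Tl⁺(aq)]^3.
Isolating [Cr³⁺(aq)] in Q = 10^{0.912} yields log [Cr³⁺(aq)] = −2.397, i.e. 0.0040 M.

0.0040 M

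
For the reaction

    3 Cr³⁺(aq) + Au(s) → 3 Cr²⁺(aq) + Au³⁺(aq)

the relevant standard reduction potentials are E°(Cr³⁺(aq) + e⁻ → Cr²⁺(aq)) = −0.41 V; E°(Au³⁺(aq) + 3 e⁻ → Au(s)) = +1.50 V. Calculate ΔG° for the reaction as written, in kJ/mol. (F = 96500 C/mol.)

+553 kJ/mol

In the reaction as written Cr³⁺(aq) is reduced, so the Cr³⁺/Cr²⁺ couple is the cathode and Au³⁺/Au is the anode.
E°cell = −0.41 − (+1.50) = −1.91 V; balancing electrons gives n = 3.
ΔG° = −nFE°cell = −(3)(96500)(−1.91) J/mol = +553 kJ/mol.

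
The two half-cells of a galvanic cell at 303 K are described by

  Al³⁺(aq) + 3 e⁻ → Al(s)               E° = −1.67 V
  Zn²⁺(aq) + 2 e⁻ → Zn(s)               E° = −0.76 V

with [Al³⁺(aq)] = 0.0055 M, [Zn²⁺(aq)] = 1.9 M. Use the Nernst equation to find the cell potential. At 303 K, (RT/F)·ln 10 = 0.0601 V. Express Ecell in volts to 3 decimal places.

The Zn²⁺/Zn couple has the more positive E°, so it is the cathode; Al³⁺/Al is the anode.
E°cell = E°cat − E°an = −0.76 − (−1.67) = +0.91 V; n = 6.
The balanced reaction is 3 Zn²⁺(aq) + 2 Al(s) → 3 Zn(s) + 2 Al³⁺(aq), so Q = [Al³⁺(aq)]^2 / [Zn²⁺(aq)]^3 = 4.41×10^−6 and log Q = −5.356.
Applying E = E° − (RT ln10/nF)·log Q gives +0.91 − (0.0601/6)(−5.356) = +0.964 V.

+0.964 V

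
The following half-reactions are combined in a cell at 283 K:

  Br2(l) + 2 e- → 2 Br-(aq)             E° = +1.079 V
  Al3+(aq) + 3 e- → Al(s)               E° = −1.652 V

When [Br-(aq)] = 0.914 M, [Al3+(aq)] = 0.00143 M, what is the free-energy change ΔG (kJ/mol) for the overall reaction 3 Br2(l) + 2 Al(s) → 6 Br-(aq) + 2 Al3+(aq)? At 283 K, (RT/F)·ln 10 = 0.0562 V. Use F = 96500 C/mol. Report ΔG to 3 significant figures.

−1610 kJ/mol

E°cell = +1.079 − (−1.652) = +2.731 V; the balanced reaction transfers n = 6 electrons.
The reaction quotient is [Br-(aq)]^6·[Al3+(aq)]^2 = 1.19×10^−6; by Nernst, E = +2.731 − (0.0562/6)(−5.924) = +2.7865 V.
Then ΔG = −nFE = −6 × 96500 × +2.7865 J/mol = −1610 kJ/mol.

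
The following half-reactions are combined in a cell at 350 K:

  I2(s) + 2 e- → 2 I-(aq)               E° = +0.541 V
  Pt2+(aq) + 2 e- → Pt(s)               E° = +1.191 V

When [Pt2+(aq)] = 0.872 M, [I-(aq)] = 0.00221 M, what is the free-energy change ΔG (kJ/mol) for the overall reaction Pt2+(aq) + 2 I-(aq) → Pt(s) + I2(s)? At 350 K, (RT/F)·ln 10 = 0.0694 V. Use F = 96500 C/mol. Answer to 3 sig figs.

−89.5 kJ/mol

With Pt²⁺/Pt reduced at the cathode, E°cell = +1.191 − (+0.541) = +0.650 V and n = 2.
Q = 1 / ([Pt2+(aq)]·[I-(aq)]^2) = 2.35×10^5, so log Q = 5.371 and E = +0.650 − (0.0694/2)(5.371) = +0.4636 V.
Then ΔG = −nFE = −2 × 96500 × +0.4636 J/mol = −89.5 kJ/mol.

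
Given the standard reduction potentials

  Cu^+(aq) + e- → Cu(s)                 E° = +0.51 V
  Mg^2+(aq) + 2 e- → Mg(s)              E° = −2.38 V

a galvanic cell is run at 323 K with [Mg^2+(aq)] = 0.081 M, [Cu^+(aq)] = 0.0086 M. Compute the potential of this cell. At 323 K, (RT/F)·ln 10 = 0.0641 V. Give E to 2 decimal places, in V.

Since E°(Cu⁺/Cu) > E°(Mg²⁺/Mg), Cu⁺/Cu serves as the cathode.
E°cell = E°cat − E°an = +0.51 − (−2.38) = +2.89 V; n = 2.
Balancing gives 2 Cu^+(aq) + Mg(s) → 2 Cu(s) + Mg^2+(aq); hence Q = [Mg^2+(aq)] / [Cu^+(aq)]^2 = 1.1×10^3 (log Q = 3.039).
E = E° − (0.0641/n)·log Q = +2.89 − (0.0641/2)(3.039) = +2.79 V.

+2.79 V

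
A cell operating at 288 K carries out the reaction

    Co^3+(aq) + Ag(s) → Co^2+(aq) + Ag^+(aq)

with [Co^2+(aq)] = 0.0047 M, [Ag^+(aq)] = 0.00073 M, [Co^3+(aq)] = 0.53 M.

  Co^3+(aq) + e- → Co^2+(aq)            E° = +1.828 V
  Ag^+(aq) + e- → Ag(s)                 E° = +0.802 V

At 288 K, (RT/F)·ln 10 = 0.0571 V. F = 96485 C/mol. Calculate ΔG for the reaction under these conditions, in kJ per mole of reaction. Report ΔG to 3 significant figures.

E°cell = +1.828 − (+0.802) = +1.026 V; the balanced reaction transfers n = 1 electron.
The reaction quotient is ([Co^2+(aq)]·[Ag^+(aq)]) / [Co^3+(aq)] = 6.47×10^−6; by Nernst, E = +1.026 − (0.0571/1)(−5.189) = +1.3223 V.
Finally ΔG = −nFE = −(1)(96485 C/mol)(+1.3223 V) = −128 kJ/mol.

−128 kJ/mol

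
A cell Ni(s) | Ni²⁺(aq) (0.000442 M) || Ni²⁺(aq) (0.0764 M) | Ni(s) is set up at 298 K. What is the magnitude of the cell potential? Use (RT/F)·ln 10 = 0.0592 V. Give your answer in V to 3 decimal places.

For a concentration cell E°cell = 0, since both electrodes use the same couple.
The compartment with the higher Ni²⁺(aq) concentration (0.0764 M) acts as the cathode; ions are reduced there and produced at the dilute (0.000442 M) anode.
With n = 2, Ecell = −(0.0592/2)·log([dilute]/[conc]) = −(0.0592/2)·log(0.000442/0.0764) = +0.066 V.

0.066 V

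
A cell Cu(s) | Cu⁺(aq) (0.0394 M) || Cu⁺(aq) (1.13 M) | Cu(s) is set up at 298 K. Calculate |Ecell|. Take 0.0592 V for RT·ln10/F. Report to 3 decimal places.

0.086 V

For a concentration cell E°cell = 0, since both electrodes use the same couple.
The compartment with the higher Cu⁺(aq) concentration (1.13 M) acts as the cathode; ions are reduced there and produced at the dilute (0.0394 M) anode.
With n = 1, Ecell = −(0.0592/1)·log([dilute]/[conc]) = −(0.0592/1)·log(0.0394/1.13) = +0.086 V.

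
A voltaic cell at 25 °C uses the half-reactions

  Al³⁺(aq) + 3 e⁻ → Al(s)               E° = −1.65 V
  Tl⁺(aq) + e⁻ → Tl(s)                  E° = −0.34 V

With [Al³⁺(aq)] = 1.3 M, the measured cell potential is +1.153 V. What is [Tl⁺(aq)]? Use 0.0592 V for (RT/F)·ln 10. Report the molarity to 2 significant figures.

Tl⁺/Tl is the cathode (higher E°); E°cell = −0.34 − (−1.65) = +1.31 V with n = 3.
Since E = E° − (0.0592/n)·log Q, log Q = n(E° − E)/0.0592 = 7.956.
For 3 Tl⁺(aq) + Al(s) → 3 Tl(s) + Al³⁺(aq), the reaction quotient is Q = [Al³⁺(aq)] / [Tl⁺(aq)]^3.
Solving for the unknown gives log [Tl⁺(aq)] = −2.614, so [Tl⁺(aq)] ≈ 0.0024 M.

0.0024 M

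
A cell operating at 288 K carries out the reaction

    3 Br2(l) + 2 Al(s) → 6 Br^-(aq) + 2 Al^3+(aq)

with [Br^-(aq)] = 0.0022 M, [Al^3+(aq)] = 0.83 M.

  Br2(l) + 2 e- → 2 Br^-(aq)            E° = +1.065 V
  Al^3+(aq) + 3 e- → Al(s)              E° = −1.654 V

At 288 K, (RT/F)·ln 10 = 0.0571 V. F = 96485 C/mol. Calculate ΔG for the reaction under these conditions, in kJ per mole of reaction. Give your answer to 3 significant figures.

−1660 kJ/mol

The standard cell potential is +1.065 − (−1.654) = +2.719 V, with n = 6 electrons in the balanced equation.
Here Q = [Br^-(aq)]^6·[Al^3+(aq)]^2 = 7.81×10^−17 (log Q = −16.107), giving E = +2.719 − (0.0571/6)·(−16.107) = +2.8723 V.
Then ΔG = −nFE = −6 × 96485 × +2.8723 J/mol = −1660 kJ/mol.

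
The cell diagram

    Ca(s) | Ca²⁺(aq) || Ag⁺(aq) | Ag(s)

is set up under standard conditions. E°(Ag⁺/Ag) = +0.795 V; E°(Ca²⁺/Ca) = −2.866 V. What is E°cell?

By convention the left-hand electrode in cell notation is the anode (oxidation) and the right-hand electrode is the cathode (reduction).
E°cell = E°(right) − E°(left) = +0.795 − (−2.866) = +3.661 V.

+3.661 V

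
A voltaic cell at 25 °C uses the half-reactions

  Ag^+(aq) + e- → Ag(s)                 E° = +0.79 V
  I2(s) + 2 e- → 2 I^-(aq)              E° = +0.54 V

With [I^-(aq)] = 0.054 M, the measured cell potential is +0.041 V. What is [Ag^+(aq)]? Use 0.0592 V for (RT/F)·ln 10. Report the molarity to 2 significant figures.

0.0055 M

The Ag⁺/Ag couple has the larger reduction potential, so it is the cathode: E°cell = +0.79 − (+0.54) = +0.25 V and n = 2.
From the Nernst equation, log Q = n(E° − E)/0.0592 = 2·(+0.25 − (+0.041))/0.0592 = 7.061.
Balancing electrons gives 2 Ag^+(aq) + 2 I^-(aq) → 2 Ag(s) + I2(s); thus Q = 1 / ([Ag^+(aq)]^2·[I^-(aq)]^2).
Substituting the known concentrations and solving, log [Ag^+(aq)] = −2.263 and [Ag^+(aq)] = 0.0055 M.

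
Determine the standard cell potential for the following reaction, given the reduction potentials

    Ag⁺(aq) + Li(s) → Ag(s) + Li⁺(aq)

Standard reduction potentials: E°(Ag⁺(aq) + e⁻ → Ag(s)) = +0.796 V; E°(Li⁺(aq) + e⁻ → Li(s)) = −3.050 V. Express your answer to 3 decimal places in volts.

In the reaction as written, Ag⁺(aq) is reduced (cathode) and Li⁺(aq) is produced by oxidation at the anode.
E°cell = E°(cathode) − E°(anode) = +0.796 − (−3.050) = +3.846 V.
The positive value indicates the reaction is spontaneous as written.

+3.846 V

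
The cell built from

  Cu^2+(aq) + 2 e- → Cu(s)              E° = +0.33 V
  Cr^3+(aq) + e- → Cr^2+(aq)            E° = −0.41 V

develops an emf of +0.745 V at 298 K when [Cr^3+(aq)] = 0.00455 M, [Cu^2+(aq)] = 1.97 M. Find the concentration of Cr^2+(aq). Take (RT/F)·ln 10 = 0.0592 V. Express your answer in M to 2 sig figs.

0.0039 M

With Cu²⁺/Cu at the cathode and Cr³⁺/Cr²⁺ at the anode, E°cell = +0.33 − (−0.41) = +0.74 V (n = 2).
Rearranging E = E° − (0.0592/n)·log Q gives log Q = 2(+0.74 − (+0.745))/0.0592 = −0.169.
Balancing electrons gives Cu^2+(aq) + 2 Cr^2+(aq) → Cu(s) + 2 Cr^3+(aq); thus Q = [Cr^3+(aq)]^2 / ([Cu^2+(aq)]·[Cr^2+(aq)]^2).
Solving for the unknown gives log [Cr^2+(aq)] = −2.405, so [Cr^2+(aq)] ≈ 0.0039 M.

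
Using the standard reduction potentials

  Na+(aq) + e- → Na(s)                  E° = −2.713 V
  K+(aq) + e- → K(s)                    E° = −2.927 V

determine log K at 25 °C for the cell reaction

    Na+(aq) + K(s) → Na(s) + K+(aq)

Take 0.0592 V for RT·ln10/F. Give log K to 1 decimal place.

log K = 3.6

The Na⁺/Na couple is reduced (cathode); E°cell = −2.713 − (−2.927) = +0.214 V with n = 1.
At equilibrium E = 0, so log K = nE°cell / 0.0592 = (1)(+0.214) / 0.0592 = 3.6.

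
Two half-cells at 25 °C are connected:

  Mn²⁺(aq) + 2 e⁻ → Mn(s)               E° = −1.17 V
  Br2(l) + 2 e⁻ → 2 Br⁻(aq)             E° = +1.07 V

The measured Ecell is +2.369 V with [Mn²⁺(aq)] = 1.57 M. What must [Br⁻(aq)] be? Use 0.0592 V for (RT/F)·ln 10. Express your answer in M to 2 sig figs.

0.0053 M

Br₂/Br⁻ is the cathode (higher E°); E°cell = +1.07 − (−1.17) = +2.24 V with n = 2.
From the Nernst equation, log Q = n(E° − E)/0.0592 = 2·(+2.24 − (+2.369))/0.0592 = −4.358.
The balanced reaction is Br2(l) + Mn(s) → 2 Br⁻(aq) + Mn²⁺(aq), so Q = [Br⁻(aq)]^2·[Mn²⁺(aq)].
Substituting the known concentrations and solving, log [Br⁻(aq)] = −2.277 and [Br⁻(aq)] = 0.0053 M.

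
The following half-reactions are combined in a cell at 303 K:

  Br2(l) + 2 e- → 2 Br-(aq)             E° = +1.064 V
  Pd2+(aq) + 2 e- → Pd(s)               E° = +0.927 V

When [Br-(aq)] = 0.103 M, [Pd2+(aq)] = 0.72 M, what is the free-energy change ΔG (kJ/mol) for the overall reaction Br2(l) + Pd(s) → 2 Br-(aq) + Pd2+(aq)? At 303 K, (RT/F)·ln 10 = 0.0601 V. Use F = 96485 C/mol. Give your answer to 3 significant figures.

The standard cell potential is +1.064 − (+0.927) = +0.137 V, with n = 2 electrons in the balanced equation.
Q = [Br-(aq)]^2·[Pd2+(aq)] = 0.00764, so log Q = −2.117 and E = +0.137 − (0.0601/2)(−2.117) = +0.2006 V.
ΔG = −nFE = −(2)(96485)(+0.2006) J/mol = −38.7 kJ/mol.

−38.7 kJ/mol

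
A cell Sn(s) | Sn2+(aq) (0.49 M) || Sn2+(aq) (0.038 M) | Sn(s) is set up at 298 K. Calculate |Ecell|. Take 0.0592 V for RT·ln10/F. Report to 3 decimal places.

For a concentration cell E°cell = 0, since both electrodes use the same couple.
The compartment with the higher Sn2+(aq) concentration (0.49 M) acts as the cathode; ions are reduced there and produced at the dilute (0.038 M) anode.
With n = 2, Ecell = −(0.0592/2)·log([dilute]/[conc]) = −(0.0592/2)·log(0.038/0.49) = +0.033 V.

0.033 V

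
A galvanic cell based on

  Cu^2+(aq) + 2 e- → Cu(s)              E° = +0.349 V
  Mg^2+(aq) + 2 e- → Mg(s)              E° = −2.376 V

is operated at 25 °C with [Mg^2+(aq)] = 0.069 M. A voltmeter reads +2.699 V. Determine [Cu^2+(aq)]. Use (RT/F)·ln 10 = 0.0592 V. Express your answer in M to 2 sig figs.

Cu²⁺/Cu is the cathode (higher E°); E°cell = +0.349 − (−2.376) = +2.725 V with n = 2.
Since E = E° − (0.0592/n)·log Q, log Q = n(E° − E)/0.0592 = 0.878.
The balanced reaction is Cu^2+(aq) + Mg(s) → Cu(s) + Mg^2+(aq), so Q = [Mg^2+(aq)] / [Cu^2+(aq)].
Substituting the known concentrations and solving, log [Cu^2+(aq)] = −2.039 and [Cu^2+(aq)] = 0.0091 M.

0.0091 M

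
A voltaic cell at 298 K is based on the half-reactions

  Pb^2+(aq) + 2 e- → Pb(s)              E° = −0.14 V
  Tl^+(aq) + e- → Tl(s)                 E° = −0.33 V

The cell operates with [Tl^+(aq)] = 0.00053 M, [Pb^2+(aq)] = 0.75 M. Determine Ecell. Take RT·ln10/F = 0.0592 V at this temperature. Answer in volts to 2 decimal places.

+0.38 V

Since E°(Pb²⁺/Pb) > E°(Tl⁺/Tl), Pb²⁺/Pb serves as the cathode.
The standard potential is −0.14 − (−0.33) = +0.19 V and the balanced reaction transfers n = 2 electrons.
Balancing gives Pb^2+(aq) + 2 Tl(s) → Pb(s) + 2 Tl^+(aq); hence Q = [Tl^+(aq)]^2 / [Pb^2+(aq)] = 3.75×10^−7 (log Q = −6.427).
Applying E = E° − (RT ln10/nF)·log Q gives +0.19 − (0.0592/2)(−6.427) = +0.38 V.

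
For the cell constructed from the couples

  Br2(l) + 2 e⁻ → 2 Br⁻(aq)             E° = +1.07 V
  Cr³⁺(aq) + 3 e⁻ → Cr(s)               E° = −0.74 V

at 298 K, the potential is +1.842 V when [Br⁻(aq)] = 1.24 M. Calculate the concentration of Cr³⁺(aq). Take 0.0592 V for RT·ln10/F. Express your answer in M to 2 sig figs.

The Br₂/Br⁻ couple has the larger reduction potential, so it is the cathode: E°cell = +1.07 − (−0.74) = +1.81 V and n = 6.
From the Nernst equation, log Q = n(E° − E)/0.0592 = 6·(+1.81 − (+1.842))/0.0592 = −3.243.
Balancing electrons gives 3 Br2(l) + 2 Cr(s) → 6 Br⁻(aq) + 2 Cr³⁺(aq); thus Q = [Br⁻(aq)]^6·[Cr³⁺(aq)]^2.
Isolating [Cr³⁺(aq)] in Q = 10^{−3.243} yields log [Cr³⁺(aq)] = −1.902, i.e. 0.013 M.

0.013 M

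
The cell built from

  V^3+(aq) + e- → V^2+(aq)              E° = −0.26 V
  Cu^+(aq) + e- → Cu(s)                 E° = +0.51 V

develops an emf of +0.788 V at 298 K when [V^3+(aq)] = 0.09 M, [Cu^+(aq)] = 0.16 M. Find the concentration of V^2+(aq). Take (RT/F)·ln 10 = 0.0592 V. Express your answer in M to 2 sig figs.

The Cu⁺/Cu couple has the larger reduction potential, so it is the cathode: E°cell = +0.51 − (−0.26) = +0.77 V and n = 1.
Rearranging E = E° − (0.0592/n)·log Q gives log Q = 1(+0.77 − (+0.788))/0.0592 = −0.304.
The balanced reaction is Cu^+(aq) + V^2+(aq) → Cu(s) + V^3+(aq), so Q = [V^3+(aq)] / ([Cu^+(aq)]·[V^2+(aq)]).
Solving for the unknown gives log [V^2+(aq)] = 0.054, so [V^2+(aq)] ≈ 1.1 M.

1.1 M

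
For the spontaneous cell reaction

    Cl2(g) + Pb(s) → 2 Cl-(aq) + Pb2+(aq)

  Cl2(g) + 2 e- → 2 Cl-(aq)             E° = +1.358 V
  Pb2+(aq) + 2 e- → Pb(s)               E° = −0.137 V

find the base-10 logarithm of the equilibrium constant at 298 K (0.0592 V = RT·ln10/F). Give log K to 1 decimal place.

log K = 50.5

The Cl₂/Cl⁻ couple is reduced (cathode); E°cell = +1.358 − (−0.137) = +1.495 V with n = 2.
At equilibrium E = 0, so log K = nE°cell / 0.0592 = (2)(+1.495) / 0.0592 = 50.5.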